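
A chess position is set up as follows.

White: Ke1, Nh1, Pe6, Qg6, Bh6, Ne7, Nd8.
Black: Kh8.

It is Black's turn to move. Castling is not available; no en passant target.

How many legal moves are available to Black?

Black to move; king on h8.
In check: no.
Legal moves: none.
Count: 0.

0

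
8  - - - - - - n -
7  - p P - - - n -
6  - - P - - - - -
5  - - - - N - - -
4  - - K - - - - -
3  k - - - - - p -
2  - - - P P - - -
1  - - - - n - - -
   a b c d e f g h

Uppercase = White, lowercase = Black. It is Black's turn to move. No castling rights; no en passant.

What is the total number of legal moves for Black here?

Black to move; king on a3.
In check: no.
Legal moves: Ne7, Nh6, Nf6, Ne8, Ne6, Nh5, Nf5, Ka4, Kb2, Ka2, Nf3, Nd3, Ng2, Nc2, bxc6, b6, g2, b5+.
Count: 18.

18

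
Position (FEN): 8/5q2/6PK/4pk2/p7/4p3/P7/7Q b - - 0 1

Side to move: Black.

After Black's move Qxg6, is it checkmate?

After Qxg6: white king on h6; in check: yes, from the black queen on g6.
King squares — g5: attacked by Kf5; h5: attacked by Qg6; g6: attacked by Kf5; g7: attacked by Qg6; h7: attacked by Qg6.
White has no legal moves → checkmate.

yes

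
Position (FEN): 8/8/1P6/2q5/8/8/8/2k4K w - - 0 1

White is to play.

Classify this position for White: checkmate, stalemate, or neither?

White to move; white king on h1.
In check: no.
Legal moves for White: Kh2, Kg2, b7.
White has 3 legal moves and is not in check → neither.

neither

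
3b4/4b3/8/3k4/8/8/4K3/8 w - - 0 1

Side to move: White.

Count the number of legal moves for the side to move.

8

White to move; king on e2.
In check: no.
Legal moves: Kf3, Ke3, Kd3, Kf2, Kd2, Kf1, Ke1, Kd1.
Count: 8.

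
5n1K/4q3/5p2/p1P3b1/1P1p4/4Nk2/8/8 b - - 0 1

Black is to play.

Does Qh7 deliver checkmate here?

After Qh7: white king on h8; in check: yes, from the black queen on h7.
King squares — g7: attacked by Qh7; h7: attacked by Nf8; g8: attacked by Qh7.
White has no legal moves → checkmate.

yes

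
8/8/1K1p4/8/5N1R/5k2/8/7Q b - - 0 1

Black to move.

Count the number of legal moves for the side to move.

3

Black to move; king on f3.
In check: yes, from the white queen on h1.
Legal moves: Kg3, Ke3, Kf2.
Count: 3.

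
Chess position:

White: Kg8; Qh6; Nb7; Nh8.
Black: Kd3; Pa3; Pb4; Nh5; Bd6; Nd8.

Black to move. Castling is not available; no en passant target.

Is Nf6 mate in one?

After Nf6: white king on g8; in check: yes, from the black knight on f6.
White has 2 legal replies: Kg7, Qxf6.
In check but a legal move exists → not checkmate.

no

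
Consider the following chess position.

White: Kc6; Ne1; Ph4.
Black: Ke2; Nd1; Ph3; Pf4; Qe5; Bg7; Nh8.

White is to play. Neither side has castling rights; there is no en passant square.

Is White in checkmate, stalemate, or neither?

White to move; white king on c6.
In check: no.
Legal moves for White: Kd7, Kb7, Kb6, Nf3, Nd3, Ng2, Nc2, h5.
White has 8 legal moves and is not in check → neither.

neither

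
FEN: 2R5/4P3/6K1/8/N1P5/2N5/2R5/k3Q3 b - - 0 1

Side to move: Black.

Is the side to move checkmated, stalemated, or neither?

Black to move; black king on a1.
In check: yes, from the white queen on e1.
King squares — b1: attacked by Qe1; a2: attacked by Rc2; b2: attacked by Rc2.
Legal moves for Black: none.
In check with no legal moves → checkmate.

checkmate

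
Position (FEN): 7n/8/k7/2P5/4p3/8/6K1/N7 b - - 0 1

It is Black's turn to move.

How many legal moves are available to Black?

Black to move; king on a6.
In check: no.
Legal moves: Nf7, Ng6, Kb7, Ka7, Kb5, Ka5, e3.
Count: 7.

7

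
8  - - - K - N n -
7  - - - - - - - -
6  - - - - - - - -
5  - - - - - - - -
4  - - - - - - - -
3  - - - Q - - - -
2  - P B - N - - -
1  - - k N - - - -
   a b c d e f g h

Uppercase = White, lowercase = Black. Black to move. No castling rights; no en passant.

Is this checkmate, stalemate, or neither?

checkmate

Black to move; black king on c1.
In check: yes, from the white knight on e2.
King squares — b1: attacked by Bc2; d1: attacked by Bc2; b2: attacked by Nd1; c2: attacked by Qd3; d2: attacked by Qd3.
Legal moves for Black: none.
In check with no legal moves → checkmate.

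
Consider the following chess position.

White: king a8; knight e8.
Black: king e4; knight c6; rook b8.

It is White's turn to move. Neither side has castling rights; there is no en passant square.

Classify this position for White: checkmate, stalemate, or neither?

White to move; white king on a8.
In check: yes, from the black rook on b8.
King squares — a7: attacked by Nc6; b7: attacked by Rb8; b8: attacked by Nc6.
Legal moves for White: none.
In check with no legal moves → checkmate.

checkmate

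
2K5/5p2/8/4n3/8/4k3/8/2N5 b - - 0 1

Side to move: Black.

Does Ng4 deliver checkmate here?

After Ng4: white king on c8; in check: no.
White is not in check, so this cannot be checkmate.

no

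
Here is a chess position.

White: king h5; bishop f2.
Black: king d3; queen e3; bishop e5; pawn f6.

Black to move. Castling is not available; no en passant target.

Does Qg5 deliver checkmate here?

After Qg5: white king on h5; in check: yes, from the black queen on g5.
King squares — g4: attacked by Qg5; h4: attacked by Qg5; g5: attacked by Pf6; g6: attacked by Qg5; h6: attacked by Qg5.
White has no legal moves → checkmate.

yes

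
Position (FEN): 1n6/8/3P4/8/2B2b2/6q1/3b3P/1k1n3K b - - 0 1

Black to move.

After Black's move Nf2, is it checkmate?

yes

After Nf2: white king on h1; in check: yes, from the black knight on f2.
King squares — g1: attacked by Qg3; g2: attacked by Qg3; h2: own pawn.
White has no legal moves → checkmate.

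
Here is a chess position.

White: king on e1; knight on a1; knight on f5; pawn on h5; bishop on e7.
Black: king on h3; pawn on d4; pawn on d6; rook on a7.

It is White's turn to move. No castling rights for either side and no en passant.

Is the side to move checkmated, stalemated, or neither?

White to move; white king on e1.
In check: no.
Legal moves for White include: Bf8, Bd8, Bf6, Bxd6, Bg5, Bh4, Ng7, Nh6, Nxd6, Nh4, Nxd4, Ng3, Ne3, Kf2, Ke2, Kd2, Kf1, Kd1, ... (list truncated; more exist).
White has legal moves and is not in check → neither.

neither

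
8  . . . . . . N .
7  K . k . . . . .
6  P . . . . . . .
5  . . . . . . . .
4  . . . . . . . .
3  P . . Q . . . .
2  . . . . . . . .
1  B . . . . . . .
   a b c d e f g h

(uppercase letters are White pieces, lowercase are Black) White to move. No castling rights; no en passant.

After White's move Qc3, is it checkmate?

After Qc3: black king on c7; in check: yes, from the white queen on c3.
Black has 3 legal replies: Kd8, Kd7, Kd6.
In check but a legal move exists → not checkmate.

no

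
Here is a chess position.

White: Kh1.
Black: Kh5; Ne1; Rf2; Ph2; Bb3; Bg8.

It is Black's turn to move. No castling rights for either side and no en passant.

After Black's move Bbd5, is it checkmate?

yes

After Bbd5: white king on h1; in check: yes, from the black bishop on d5.
King squares — g1: attacked by Ph2; g2: attacked by Ne1; h2: attacked by Rf2.
White has no legal moves → checkmate.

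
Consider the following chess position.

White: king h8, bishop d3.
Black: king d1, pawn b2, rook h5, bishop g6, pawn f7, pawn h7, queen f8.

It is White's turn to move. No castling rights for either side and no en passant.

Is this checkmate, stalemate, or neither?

White to move; white king on h8.
In check: yes, from the black queen on f8.
King squares — g7: attacked by Qf8; h7: attacked by Rh5; g8: attacked by Qf8.
Legal moves for White: none.
In check with no legal moves → checkmate.

checkmate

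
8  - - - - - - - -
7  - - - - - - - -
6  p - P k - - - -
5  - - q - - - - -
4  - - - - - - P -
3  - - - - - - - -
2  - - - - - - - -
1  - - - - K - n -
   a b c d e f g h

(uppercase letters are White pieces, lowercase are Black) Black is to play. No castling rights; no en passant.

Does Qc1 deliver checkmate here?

no

After Qc1: white king on e1; in check: yes, from the black queen on c1.
White has 1 legal reply: Kf2.
In check but a legal move exists → not checkmate.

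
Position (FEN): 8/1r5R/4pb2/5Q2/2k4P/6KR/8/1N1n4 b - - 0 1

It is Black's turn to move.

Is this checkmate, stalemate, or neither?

neither

Black to move; black king on c4.
In check: no.
Legal moves for Black include: Rb8, Rxh7, Rg7+, Rf7, Re7, Rd7, Rc7, Ra7, Rb6, Rb5, Rb4, Rb3+, Rb2, Rxb1, Bh8, Bd8, Bg7, Be7, ... (list truncated; more exist).
Black has legal moves and is not in check → neither.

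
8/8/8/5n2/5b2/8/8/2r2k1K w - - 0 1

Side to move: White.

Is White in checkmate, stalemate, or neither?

stalemate

White to move; white king on h1.
In check: no.
King squares — g1: attacked by Kf1; g2: attacked by Kf1; h2: attacked by Bf4.
Legal moves for White: none.
Not in check and no legal moves → stalemate.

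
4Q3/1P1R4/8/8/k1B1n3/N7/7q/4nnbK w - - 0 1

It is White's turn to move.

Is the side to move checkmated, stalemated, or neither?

White to move; white king on h1.
In check: yes, from the black queen on h2.
King squares — g1: attacked by Qh2; g2: attacked by Ne1; h2: attacked by Nf1.
Legal moves for White: none.
In check with no legal moves → checkmate.

checkmate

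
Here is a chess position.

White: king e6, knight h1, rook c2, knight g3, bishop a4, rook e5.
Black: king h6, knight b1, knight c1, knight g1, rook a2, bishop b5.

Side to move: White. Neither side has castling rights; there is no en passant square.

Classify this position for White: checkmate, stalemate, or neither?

neither

White to move; white king on e6.
In check: no.
Legal moves for White include: Kf7, Ke7, Kf6, Kd6, Kf5, Kd5, Rh5+, Rg5, Rf5, Rd5, Rec5, Rxb5, Re4, Re3, Ree2, Re1, Bxb5, Bb3, ... (list truncated; more exist).
White has legal moves and is not in check → neither.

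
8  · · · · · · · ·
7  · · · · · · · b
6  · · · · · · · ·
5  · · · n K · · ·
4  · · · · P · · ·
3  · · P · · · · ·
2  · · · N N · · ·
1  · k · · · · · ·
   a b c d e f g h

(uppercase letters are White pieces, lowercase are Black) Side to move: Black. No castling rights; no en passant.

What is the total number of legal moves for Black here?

4

Black to move; king on b1.
In check: yes, from the white knight on d2.
Legal moves: Kc2, Kb2, Ka2, Ka1.
Count: 4.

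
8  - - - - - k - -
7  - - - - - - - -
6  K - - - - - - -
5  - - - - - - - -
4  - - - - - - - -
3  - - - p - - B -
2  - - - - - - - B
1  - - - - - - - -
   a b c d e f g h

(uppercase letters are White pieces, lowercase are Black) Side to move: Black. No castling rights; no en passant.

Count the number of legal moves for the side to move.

6

Black to move; king on f8.
In check: no.
Legal moves: Kg8, Ke8, Kg7, Kf7, Ke7, d2.
Count: 6.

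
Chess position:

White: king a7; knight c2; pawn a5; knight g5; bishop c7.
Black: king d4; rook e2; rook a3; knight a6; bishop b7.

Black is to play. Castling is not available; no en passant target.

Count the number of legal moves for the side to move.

Black to move; king on d4.
In check: yes, from the white knight on c2.
Legal moves: Kd5, Kc5, Kc4, Kd3, Kc3, Rxc2.
Count: 6.

6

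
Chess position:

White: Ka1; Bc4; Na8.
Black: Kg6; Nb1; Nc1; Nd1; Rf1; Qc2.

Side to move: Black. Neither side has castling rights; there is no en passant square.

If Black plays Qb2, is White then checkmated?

After Qb2: white king on a1; in check: yes, from the black queen on b2.
King squares — b1: attacked by Qb2; a2: attacked by Nc1; b2: attacked by Nd1.
White has no legal moves → checkmate.

yes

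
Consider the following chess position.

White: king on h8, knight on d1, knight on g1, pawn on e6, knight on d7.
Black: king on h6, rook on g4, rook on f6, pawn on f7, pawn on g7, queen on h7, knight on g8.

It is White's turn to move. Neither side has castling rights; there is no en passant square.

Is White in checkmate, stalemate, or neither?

White to move; white king on h8.
In check: yes, from the black queen on h7.
King squares — g7: attacked by Rg4; h7: attacked by Kh6; g8: attacked by Qh7.
Legal moves for White: none.
In check with no legal moves → checkmate.

checkmate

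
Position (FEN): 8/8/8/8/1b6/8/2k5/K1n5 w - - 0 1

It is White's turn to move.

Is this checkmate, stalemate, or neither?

White to move; white king on a1.
In check: no.
King squares — b1: attacked by Kc2; a2: attacked by Nc1; b2: attacked by Kc2.
Legal moves for White: none.
Not in check and no legal moves → stalemate.

stalemate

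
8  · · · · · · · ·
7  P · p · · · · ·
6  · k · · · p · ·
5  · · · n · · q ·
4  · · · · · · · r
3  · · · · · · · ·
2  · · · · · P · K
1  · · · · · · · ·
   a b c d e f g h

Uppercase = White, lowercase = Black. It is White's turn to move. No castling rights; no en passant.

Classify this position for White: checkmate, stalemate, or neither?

checkmate

White to move; white king on h2.
In check: yes, from the black rook on h4.
King squares — g1: attacked by Qg5; h1: attacked by Rh4; g2: attacked by Qg5; g3: attacked by Qg5; h3: attacked by Rh4.
Legal moves for White: none.
In check with no legal moves → checkmate.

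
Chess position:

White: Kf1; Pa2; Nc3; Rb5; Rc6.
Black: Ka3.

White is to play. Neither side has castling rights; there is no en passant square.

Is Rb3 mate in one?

After Rb3: black king on a3; in check: yes, from the white rook on b3.
King squares — a2: attacked by Nc3; b2: attacked by Rb3; b3: attacked by Pa2; a4: attacked by Nc3; b4: attacked by Rb3.
Black has no legal moves → checkmate.

yes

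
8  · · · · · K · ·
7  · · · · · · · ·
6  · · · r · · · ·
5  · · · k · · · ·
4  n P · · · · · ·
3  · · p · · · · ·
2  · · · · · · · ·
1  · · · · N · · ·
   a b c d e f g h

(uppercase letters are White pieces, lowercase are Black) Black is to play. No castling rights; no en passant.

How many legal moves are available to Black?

19

Black to move; king on d5.
In check: no.
Legal moves: Rd8+, Rd7, Rh6, Rg6, Rf6+, Re6, Rc6, Rb6, Ra6, Ke6, Kc6, Ke5, Ke4, Kd4, Kc4, Nb6, Nc5, Nb2, c2.
Count: 19.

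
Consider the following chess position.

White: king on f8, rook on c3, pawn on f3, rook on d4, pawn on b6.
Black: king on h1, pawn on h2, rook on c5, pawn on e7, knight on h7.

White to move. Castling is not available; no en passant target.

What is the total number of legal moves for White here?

5

White to move; king on f8.
In check: yes, from the black knight on h7.
Legal moves: Kg8, Ke8, Kg7, Kf7, Kxe7.
Count: 5.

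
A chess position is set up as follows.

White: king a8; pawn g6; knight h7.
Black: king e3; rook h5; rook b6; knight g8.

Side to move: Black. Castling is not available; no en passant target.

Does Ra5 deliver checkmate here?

After Ra5: white king on a8; in check: yes, from the black rook on a5.
King squares — a7: attacked by Ra5; b7: attacked by Rb6; b8: attacked by Rb6.
White has no legal moves → checkmate.

yes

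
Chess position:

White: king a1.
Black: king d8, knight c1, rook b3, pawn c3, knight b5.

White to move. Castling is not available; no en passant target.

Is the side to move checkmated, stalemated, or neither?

White to move; white king on a1.
In check: no.
King squares — b1: attacked by Rb3; a2: attacked by Nc1; b2: attacked by Rb3.
Legal moves for White: none.
Not in check and no legal moves → stalemate.

stalemate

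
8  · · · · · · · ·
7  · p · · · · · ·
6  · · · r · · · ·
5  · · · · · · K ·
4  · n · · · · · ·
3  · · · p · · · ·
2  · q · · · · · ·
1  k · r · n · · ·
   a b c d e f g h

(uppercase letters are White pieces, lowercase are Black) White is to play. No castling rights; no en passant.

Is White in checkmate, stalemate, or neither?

White to move; white king on g5.
In check: no.
Legal moves for White: Kh5, Kf5, Kh4, Kg4, Kf4.
White has 5 legal moves and is not in check → neither.

neither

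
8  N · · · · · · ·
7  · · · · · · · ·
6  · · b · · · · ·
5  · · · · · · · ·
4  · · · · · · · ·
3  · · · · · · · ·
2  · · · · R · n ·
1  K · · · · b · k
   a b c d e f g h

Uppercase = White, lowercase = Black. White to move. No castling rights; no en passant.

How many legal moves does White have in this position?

18

White to move; king on a1.
In check: no.
Legal moves: Nc7, Nb6, Re8, Re7, Re6, Re5, Re4, Re3, Rxg2, Rf2, Rd2, Rc2, Rb2, Ra2, Re1, Kb2, Ka2, Kb1.
Count: 18.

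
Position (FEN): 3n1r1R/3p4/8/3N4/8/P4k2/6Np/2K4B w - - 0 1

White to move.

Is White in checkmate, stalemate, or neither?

White to move; white king on c1.
In check: no.
Legal moves for White include: Rg8, Rxf8+, Rh7, Rh6, Rh5, Rh4, Rh3+, Rxh2, Ne7, Nc7, Nf6, Nb6, Ndf4, Nb4, Nde3, Nc3, Nh4+, Ngf4+, ... (list truncated; more exist).
White has legal moves and is not in check → neither.

neither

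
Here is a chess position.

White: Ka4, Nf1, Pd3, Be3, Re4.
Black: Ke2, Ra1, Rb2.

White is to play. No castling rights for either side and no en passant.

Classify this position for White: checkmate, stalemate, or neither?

checkmate

White to move; white king on a4.
In check: yes, from the black rook on a1.
King squares — a3: attacked by Ra1; b3: attacked by Rb2; b4: attacked by Rb2; a5: attacked by Ra1; b5: attacked by Rb2.
Legal moves for White: none.
In check with no legal moves → checkmate.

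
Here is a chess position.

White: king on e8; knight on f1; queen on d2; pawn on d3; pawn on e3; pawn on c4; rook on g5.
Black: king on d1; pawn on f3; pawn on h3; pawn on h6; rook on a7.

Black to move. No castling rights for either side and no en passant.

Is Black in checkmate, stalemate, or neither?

Black to move; black king on d1.
In check: yes, from the white queen on d2.
King squares — c1: attacked by Qd2; e1: attacked by Qd2; c2: attacked by Qd2; d2: attacked by Nf1; e2: attacked by Qd2.
Legal moves for Black: none.
In check with no legal moves → checkmate.

checkmate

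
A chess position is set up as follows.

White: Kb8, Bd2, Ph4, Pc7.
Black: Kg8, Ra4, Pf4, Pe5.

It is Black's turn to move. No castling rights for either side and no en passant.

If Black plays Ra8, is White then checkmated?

no

After Ra8: white king on b8; in check: yes, from the black rook on a8.
White has 2 legal replies: Kxa8, Kb7.
In check but a legal move exists → not checkmate.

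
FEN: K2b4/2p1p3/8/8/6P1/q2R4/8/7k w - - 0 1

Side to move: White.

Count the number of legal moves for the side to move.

3

White to move; king on a8.
In check: yes, from the black queen on a3.
Legal moves: Kb8, Kb7, Rxa3.
Count: 3.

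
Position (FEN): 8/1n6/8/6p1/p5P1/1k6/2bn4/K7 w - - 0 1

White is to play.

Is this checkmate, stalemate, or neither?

stalemate

White to move; white king on a1.
In check: no.
King squares — b1: attacked by Bc2; a2: attacked by Kb3; b2: attacked by Kb3.
Legal moves for White: none.
Not in check and no legal moves → stalemate.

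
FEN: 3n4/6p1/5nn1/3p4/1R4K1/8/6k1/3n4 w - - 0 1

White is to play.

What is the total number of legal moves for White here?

2

White to move; king on g4.
In check: yes, from the black knight on f6.
Legal moves: Kg5, Kf5.
Count: 2.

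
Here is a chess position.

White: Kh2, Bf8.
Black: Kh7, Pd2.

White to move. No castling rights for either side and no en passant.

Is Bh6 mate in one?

no

After Bh6: black king on h7; in check: no.
Black is not in check, so this cannot be checkmate.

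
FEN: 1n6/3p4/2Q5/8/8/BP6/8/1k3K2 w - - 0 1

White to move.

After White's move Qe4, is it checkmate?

no

After Qe4: black king on b1; in check: yes, from the white queen on e4.
Black has 2 legal replies: Ka2, Ka1.
In check but a legal move exists → not checkmate.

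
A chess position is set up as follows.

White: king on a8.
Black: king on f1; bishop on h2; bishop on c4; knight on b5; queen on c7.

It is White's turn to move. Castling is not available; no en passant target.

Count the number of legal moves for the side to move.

White to move; king on a8.
In check: no.
Legal moves: none.
Count: 0.

0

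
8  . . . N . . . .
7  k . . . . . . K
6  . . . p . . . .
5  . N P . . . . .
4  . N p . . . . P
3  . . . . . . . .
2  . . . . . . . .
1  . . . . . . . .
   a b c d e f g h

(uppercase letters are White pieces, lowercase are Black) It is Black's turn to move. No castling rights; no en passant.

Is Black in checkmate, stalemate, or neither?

neither

Black to move; black king on a7.
In check: yes, from the white knight on b5.
King squares — a6: attacked by Nb4; b6: attacked by Pc5; b7: attacked by Nd8; a8: available; b8: available.
Legal moves for Black: Kb8, Ka8.
Black is in check but has 2 legal moves → neither.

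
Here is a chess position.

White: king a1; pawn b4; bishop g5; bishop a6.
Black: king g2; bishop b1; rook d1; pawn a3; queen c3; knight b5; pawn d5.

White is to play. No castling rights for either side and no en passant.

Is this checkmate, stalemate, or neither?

checkmate

White to move; white king on a1.
In check: yes, from the black queen on c3.
King squares — b1: attacked by Rd1; a2: attacked by Bb1; b2: attacked by Pa3.
Legal moves for White: none.
In check with no legal moves → checkmate.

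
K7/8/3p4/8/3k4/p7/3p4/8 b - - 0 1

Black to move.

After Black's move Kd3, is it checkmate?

no

After Kd3: white king on a8; in check: no.
White is not in check, so this cannot be checkmate.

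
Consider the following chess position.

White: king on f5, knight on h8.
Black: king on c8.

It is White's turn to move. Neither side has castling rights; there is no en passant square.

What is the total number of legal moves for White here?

White to move; king on f5.
In check: no.
Legal moves: Nf7, Ng6, Kg6, Kf6, Ke6, Kg5, Ke5, Kg4, Kf4, Ke4.
Count: 10.

10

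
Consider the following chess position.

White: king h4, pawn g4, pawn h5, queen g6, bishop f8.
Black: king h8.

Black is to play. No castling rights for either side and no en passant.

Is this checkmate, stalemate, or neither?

stalemate

Black to move; black king on h8.
In check: no.
King squares — g7: attacked by Qg6; h7: attacked by Qg6; g8: attacked by Qg6.
Legal moves for Black: none.
Not in check and no legal moves → stalemate.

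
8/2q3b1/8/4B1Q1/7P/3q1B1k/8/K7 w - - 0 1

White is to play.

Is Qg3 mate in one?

After Qg3: black king on h3; in check: yes, from the white queen on g3.
King squares — g2: attacked by Bf3; h2: attacked by Qg3; g3: attacked by Be5; g4: attacked by Bf3; h4: attacked by Qg3.
Black has no legal moves → checkmate.

yes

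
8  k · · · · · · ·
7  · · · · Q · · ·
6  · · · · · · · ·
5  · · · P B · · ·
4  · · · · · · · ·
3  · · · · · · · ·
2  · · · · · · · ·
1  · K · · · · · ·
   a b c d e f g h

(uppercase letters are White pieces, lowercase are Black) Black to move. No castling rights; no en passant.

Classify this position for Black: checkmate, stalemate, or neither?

stalemate

Black to move; black king on a8.
In check: no.
King squares — a7: attacked by Qe7; b7: attacked by Qe7; b8: attacked by Be5.
Legal moves for Black: none.
Not in check and no legal moves → stalemate.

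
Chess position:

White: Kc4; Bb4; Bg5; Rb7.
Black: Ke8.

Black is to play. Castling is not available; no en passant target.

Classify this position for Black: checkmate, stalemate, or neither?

stalemate

Black to move; black king on e8.
In check: no.
King squares — d7: attacked by Rb7; e7: attacked by Bb4; f7: attacked by Rb7; d8: attacked by Bg5; f8: attacked by Bb4.
Legal moves for Black: none.
Not in check and no legal moves → stalemate.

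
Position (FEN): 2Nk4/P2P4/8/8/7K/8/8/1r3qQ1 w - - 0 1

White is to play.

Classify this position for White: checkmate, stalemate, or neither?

White to move; white king on h4.
In check: no.
Legal moves for White include: Ne7, Nd6, Nb6, Kh5, Kg5, Kg4, Kg3, Qg8+, Qg7, Qg6, Qb6+, Qg5+, Qc5, Qg4, Qd4, Qg3, Qe3, Qh2, ... (list truncated; more exist).
White has legal moves and is not in check → neither.

neither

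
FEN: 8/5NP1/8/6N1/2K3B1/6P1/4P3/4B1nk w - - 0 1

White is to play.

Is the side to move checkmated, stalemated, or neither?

White to move; white king on c4.
In check: no.
Legal moves for White include: Nh8, Nd8, Nh6, Nd6, Ne5, Nh7, Ne6, Ne4, Nh3, Nf3, Bc8, Bd7, Be6, Bh5, Bf5, Bh3, Bf3+, Kd5, ... (list truncated; more exist).
White has legal moves and is not in check → neither.

neither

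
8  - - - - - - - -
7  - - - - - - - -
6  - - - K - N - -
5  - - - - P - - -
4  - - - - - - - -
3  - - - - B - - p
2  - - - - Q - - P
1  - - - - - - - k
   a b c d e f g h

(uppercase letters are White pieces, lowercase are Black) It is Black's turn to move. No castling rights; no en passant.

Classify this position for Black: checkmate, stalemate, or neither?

Black to move; black king on h1.
In check: no.
King squares — g1: attacked by Be3; g2: attacked by Qe2; h2: attacked by Qe2.
Legal moves for Black: none.
Not in check and no legal moves → stalemate.

stalemate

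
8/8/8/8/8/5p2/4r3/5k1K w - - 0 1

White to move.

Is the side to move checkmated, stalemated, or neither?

White to move; white king on h1.
In check: no.
King squares — g1: attacked by Kf1; g2: attacked by Kf1; h2: attacked by Re2.
Legal moves for White: none.
Not in check and no legal moves → stalemate.

stalemate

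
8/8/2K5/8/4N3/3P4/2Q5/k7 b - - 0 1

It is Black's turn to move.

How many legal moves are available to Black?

0

Black to move; king on a1.
In check: no.
Legal moves: none.
Count: 0.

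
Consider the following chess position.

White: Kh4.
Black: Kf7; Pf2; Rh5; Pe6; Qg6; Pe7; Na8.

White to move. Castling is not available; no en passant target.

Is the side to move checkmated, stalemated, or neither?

checkmate

White to move; white king on h4.
In check: yes, from the black rook on h5.
King squares — g3: attacked by Qg6; h3: attacked by Rh5; g4: attacked by Qg6; g5: attacked by Rh5; h5: attacked by Qg6.
Legal moves for White: none.
In check with no legal moves → checkmate.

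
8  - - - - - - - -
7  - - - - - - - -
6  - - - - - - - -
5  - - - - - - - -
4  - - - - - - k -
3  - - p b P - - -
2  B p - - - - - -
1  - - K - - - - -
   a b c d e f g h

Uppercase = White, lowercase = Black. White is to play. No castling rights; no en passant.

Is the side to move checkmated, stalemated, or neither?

neither

White to move; white king on c1.
In check: yes, from the black pawn on b2.
King squares — b1: attacked by Bd3; d1: available; b2: attacked by Pc3; c2: attacked by Bd3; d2: attacked by Pc3.
Legal moves for White: Kd1.
White is in check but has 1 legal move → neither.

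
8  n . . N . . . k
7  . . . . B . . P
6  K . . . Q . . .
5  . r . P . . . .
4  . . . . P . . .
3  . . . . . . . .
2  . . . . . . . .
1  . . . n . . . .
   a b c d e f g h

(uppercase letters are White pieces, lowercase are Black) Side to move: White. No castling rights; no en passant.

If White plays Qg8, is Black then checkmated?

yes

After Qg8: black king on h8; in check: yes, from the white queen on g8.
King squares — g7: attacked by Qg8; h7: attacked by Qg8; g8: attacked by Ph7.
Black has no legal moves → checkmate.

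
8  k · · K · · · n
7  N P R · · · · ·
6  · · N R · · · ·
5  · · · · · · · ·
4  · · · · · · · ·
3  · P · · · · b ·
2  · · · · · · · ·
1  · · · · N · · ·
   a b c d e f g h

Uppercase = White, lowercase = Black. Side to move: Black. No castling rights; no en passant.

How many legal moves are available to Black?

0

Black to move; king on a8.
In check: yes, from the white pawn on b7.
Legal moves: none.
Count: 0.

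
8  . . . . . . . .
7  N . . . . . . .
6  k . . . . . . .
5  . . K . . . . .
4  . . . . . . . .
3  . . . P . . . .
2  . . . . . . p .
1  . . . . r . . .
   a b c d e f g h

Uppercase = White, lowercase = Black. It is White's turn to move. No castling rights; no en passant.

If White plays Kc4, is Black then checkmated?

After Kc4: black king on a6; in check: no.
Black is not in check, so this cannot be checkmate.

no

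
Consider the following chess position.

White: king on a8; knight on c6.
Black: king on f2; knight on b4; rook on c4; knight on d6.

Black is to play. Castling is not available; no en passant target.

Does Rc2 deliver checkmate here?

After Rc2: white king on a8; in check: no.
White is not in check, so this cannot be checkmate.

no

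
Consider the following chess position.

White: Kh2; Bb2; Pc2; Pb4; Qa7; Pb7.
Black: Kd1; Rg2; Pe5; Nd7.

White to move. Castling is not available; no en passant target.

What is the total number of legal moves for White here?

White to move; king on h2.
In check: yes, from the black rook on g2.
Legal moves: Kh3, Kxg2, Kh1.
Count: 3.

3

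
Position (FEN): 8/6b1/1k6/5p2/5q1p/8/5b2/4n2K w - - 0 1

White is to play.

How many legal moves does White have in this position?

White to move; king on h1.
In check: no.
Legal moves: none.
Count: 0.

0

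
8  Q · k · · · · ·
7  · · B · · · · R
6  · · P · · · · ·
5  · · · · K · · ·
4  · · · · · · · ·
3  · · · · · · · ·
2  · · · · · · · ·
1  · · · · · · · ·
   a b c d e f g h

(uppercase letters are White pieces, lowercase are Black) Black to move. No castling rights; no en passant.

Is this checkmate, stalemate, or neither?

checkmate

Black to move; black king on c8.
In check: yes, from the white queen on a8.
King squares — b7: attacked by Pc6; c7: attacked by Rh7; d7: attacked by Pc6; b8: attacked by Bc7; d8: attacked by Bc7.
Legal moves for Black: none.
In check with no legal moves → checkmate.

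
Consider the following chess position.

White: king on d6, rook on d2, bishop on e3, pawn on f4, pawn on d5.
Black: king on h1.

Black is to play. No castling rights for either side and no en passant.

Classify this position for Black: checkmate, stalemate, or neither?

stalemate

Black to move; black king on h1.
In check: no.
King squares — g1: attacked by Be3; g2: attacked by Rd2; h2: attacked by Rd2.
Legal moves for Black: none.
Not in check and no legal moves → stalemate.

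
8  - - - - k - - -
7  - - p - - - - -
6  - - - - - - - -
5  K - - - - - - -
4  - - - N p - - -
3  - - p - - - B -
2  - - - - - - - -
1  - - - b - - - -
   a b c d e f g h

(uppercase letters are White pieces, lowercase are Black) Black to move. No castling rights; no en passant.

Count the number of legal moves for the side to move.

16

Black to move; king on e8.
In check: no.
Legal moves: Kf8, Kd8, Kf7, Ke7, Kd7, Bh5, Bg4, Ba4, Bf3, Bb3, Be2, Bc2, c6, e3, c2, c5.
Count: 16.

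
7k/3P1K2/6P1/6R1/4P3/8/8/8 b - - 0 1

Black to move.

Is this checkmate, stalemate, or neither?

stalemate

Black to move; black king on h8.
In check: no.
King squares — g7: attacked by Kf7; h7: attacked by Pg6; g8: attacked by Kf7.
Legal moves for Black: none.
Not in check and no legal moves → stalemate.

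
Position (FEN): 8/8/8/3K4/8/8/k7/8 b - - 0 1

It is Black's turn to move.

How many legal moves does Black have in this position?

5

Black to move; king on a2.
In check: no.
Legal moves: Kb3, Ka3, Kb2, Kb1, Ka1.
Count: 5.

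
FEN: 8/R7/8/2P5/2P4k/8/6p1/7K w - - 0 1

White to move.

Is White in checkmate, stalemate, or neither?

White to move; white king on h1.
In check: yes, from the black pawn on g2.
Legal moves for White: Kh2, Kxg2, Kg1.
White is in check but has 3 legal moves → neither.

neither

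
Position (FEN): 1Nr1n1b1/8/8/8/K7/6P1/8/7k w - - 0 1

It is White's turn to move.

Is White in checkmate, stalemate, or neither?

neither

White to move; white king on a4.
In check: no.
Legal moves for White: Nd7, Nc6, Na6, Kb5, Ka5, Kb4, Ka3, g4.
White has 8 legal moves and is not in check → neither.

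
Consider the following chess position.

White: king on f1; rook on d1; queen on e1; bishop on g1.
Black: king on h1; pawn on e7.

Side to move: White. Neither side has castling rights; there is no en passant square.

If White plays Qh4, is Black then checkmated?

After Qh4: black king on h1; in check: yes, from the white queen on h4.
King squares — g1: attacked by Kf1; g2: attacked by Kf1; h2: attacked by Bg1.
Black has no legal moves → checkmate.

yes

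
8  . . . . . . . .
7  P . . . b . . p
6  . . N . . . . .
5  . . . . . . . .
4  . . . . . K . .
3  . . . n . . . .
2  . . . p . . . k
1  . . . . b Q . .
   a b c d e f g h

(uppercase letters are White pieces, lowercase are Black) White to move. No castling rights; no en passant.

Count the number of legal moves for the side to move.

White to move; king on f4.
In check: yes, from the black knight on d3.
Legal moves: Kf5, Kg4, Ke4, Kf3, Ke3, Qxd3.
Count: 6.

6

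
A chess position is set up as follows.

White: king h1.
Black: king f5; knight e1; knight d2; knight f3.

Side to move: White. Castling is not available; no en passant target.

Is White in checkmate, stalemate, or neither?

stalemate

White to move; white king on h1.
In check: no.
King squares — g1: attacked by Nf3; g2: attacked by Ne1; h2: attacked by Nf3.
Legal moves for White: none.
Not in check and no legal moves → stalemate.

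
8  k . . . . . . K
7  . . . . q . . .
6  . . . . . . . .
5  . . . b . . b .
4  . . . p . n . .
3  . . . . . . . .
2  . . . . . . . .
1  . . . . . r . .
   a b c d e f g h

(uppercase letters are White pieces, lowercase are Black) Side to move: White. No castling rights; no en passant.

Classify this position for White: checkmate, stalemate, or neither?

White to move; white king on h8.
In check: no.
King squares — g7: attacked by Qe7; h7: attacked by Qe7; g8: attacked by Bd5.
Legal moves for White: none.
Not in check and no legal moves → stalemate.

stalemate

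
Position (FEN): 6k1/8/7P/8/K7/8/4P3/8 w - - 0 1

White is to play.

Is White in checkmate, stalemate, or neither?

White to move; white king on a4.
In check: no.
Legal moves for White: Kb5, Ka5, Kb4, Kb3, Ka3, h7+, e3, e4.
White has 8 legal moves and is not in check → neither.

neither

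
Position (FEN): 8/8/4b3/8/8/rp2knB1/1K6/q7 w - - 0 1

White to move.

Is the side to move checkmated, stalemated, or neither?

White to move; white king on b2.
In check: yes, from the black queen on a1.
King squares — a1: attacked by Ra3; b1: attacked by Qa1; c1: attacked by Qa1; a2: attacked by Qa1; c2: attacked by Pb3; a3: attacked by Qa1; b3: attacked by Ra3; c3: attacked by Qa1.
Legal moves for White: none.
In check with no legal moves → checkmate.

checkmate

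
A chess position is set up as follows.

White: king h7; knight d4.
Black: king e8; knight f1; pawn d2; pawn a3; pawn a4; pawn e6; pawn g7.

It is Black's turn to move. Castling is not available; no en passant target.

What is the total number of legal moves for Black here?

Black to move; king on e8.
In check: no.
Legal moves: Kf8, Kd8, Kf7, Ke7, Kd7, Ng3, Ne3, Nh2, g6, e5, a2, d1=Q, d1=R, d1=B, d1=N, g5.
Count: 16.

16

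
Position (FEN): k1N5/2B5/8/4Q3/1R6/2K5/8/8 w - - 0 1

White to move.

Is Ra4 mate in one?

no

After Ra4: black king on a8; in check: yes, from the white rook on a4.
Black has 1 legal reply: Kb7.
In check but a legal move exists → not checkmate.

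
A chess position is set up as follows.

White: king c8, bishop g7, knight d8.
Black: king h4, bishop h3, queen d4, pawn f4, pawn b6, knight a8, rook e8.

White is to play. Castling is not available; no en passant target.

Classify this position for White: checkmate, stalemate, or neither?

White to move; white king on c8.
In check: yes, from the black bishop on h3.
King squares — b7: available; c7: attacked by Na8; d7: attacked by Bh3; b8: available; d8: own knight.
Legal moves for White: Kb8, Kb7.
White is in check but has 2 legal moves → neither.

neither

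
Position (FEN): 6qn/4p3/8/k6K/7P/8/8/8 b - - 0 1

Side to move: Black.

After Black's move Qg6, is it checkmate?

yes

After Qg6: white king on h5; in check: yes, from the black queen on g6.
King squares — g4: attacked by Qg6; h4: own pawn; g5: attacked by Qg6; g6: attacked by Nh8; h6: attacked by Qg6.
White has no legal moves → checkmate.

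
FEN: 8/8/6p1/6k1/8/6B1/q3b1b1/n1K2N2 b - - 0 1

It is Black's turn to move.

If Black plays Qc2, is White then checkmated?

After Qc2: white king on c1; in check: yes, from the black queen on c2.
King squares — b1: attacked by Qc2; d1: attacked by Qc2; b2: attacked by Qc2; c2: attacked by Na1; d2: attacked by Qc2.
White has no legal moves → checkmate.

yes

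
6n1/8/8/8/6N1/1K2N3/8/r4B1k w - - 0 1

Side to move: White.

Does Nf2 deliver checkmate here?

no

After Nf2: black king on h1; in check: yes, from the white knight on f2.
Black has 2 legal replies: Kh2, Kg1.
In check but a legal move exists → not checkmate.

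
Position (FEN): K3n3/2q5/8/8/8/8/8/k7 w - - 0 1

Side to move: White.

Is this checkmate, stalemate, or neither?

White to move; white king on a8.
In check: no.
King squares — a7: attacked by Qc7; b7: attacked by Qc7; b8: attacked by Qc7.
Legal moves for White: none.
Not in check and no legal moves → stalemate.

stalemate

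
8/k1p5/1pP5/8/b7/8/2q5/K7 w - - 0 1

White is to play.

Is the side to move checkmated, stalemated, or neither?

White to move; white king on a1.
In check: no.
King squares — b1: attacked by Qc2; a2: attacked by Qc2; b2: attacked by Qc2.
Legal moves for White: none.
Not in check and no legal moves → stalemate.

stalemate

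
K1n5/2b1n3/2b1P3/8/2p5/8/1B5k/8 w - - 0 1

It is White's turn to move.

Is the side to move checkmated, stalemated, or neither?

White to move; white king on a8.
In check: yes, from the black bishop on c6.
King squares — a7: attacked by Nc8; b7: attacked by Bc6; b8: attacked by Bc7.
Legal moves for White: none.
In check with no legal moves → checkmate.

checkmate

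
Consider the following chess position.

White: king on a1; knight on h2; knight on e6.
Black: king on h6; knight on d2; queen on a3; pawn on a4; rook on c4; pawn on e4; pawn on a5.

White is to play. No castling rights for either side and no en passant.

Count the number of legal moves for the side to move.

0

White to move; king on a1.
In check: yes, from the black queen on a3.
Legal moves: none.
Count: 0.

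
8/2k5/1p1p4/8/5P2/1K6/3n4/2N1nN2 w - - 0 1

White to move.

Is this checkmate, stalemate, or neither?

neither

White to move; white king on b3.
In check: yes, from the black knight on d2.
King squares — a2: available; b2: available; c2: attacked by Ne1; a3: available; c3: available; a4: available; b4: available; c4: attacked by Nd2.
Legal moves for White: Kb4, Ka4, Kc3, Ka3, Kb2, Ka2, Nxd2.
White is in check but has 7 legal moves → neither.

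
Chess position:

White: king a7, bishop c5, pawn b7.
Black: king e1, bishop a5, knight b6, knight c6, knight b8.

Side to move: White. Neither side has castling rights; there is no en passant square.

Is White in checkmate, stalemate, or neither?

checkmate

White to move; white king on a7.
In check: yes, from the black knight on c6.
King squares — a6: attacked by Nb8; b6: attacked by Ba5; b7: own pawn; a8: attacked by Nb6; b8: attacked by Nc6.
Legal moves for White: none.
In check with no legal moves → checkmate.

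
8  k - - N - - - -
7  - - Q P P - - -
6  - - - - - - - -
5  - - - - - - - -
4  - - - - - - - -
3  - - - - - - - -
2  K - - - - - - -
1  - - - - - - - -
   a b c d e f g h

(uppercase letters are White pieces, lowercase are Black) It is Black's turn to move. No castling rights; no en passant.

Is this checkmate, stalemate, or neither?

Black to move; black king on a8.
In check: no.
King squares — a7: attacked by Qc7; b7: attacked by Qc7; b8: attacked by Qc7.
Legal moves for Black: none.
Not in check and no legal moves → stalemate.

stalemate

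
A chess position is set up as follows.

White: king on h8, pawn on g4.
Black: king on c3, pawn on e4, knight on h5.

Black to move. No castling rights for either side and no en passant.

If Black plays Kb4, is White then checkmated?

After Kb4: white king on h8; in check: no.
White is not in check, so this cannot be checkmate.

no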